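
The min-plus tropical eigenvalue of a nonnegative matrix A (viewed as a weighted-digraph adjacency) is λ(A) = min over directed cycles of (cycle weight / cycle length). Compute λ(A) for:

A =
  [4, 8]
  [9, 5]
λ(A) = 4

Enumerate directed cycles and compute their means (weight / length). Sample:
  cycle 0 → 0: weight = 4, length = 1, mean = 4/1 ≈ 4.000
  cycle 1 → 1: weight = 5, length = 1, mean = 5/1 ≈ 5.000
  cycle 0 → 1 → 0: weight = 17, length = 2, mean = 17/2 ≈ 8.500
  cycle 1 → 0 → 1: weight = 17, length = 2, mean = 17/2 ≈ 8.500
Minimum mean = 4.000, attained e.g. along the cycle 0 → 0 with weight 4 and length 1. So λ(A) = 4/1 = 4.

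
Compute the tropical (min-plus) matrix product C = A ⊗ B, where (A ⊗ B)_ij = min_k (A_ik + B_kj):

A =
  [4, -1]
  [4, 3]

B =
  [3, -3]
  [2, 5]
A ⊗ B =
  [1, 1]
  [5, 1]

Apply the min-plus product entry-by-entry:
  C[0][0] = min over k of (A[0][0] + B[0][0] = 4 + 3 = 7, A[0][1] + B[1][0] = -1 + 2 = 1) = 1 (attained at k = 1)
  C[0][1] = min over k of (A[0][0] + B[0][1] = 4 + -3 = 1, A[0][1] + B[1][1] = -1 + 5 = 4) = 1 (attained at k = 0)
  C[1][0] = min over k of (A[1][0] + B[0][0] = 4 + 3 = 7, A[1][1] + B[1][0] = 3 + 2 = 5) = 5 (attained at k = 1)
  C[1][1] = min over k of (A[1][0] + B[0][1] = 4 + -3 = 1, A[1][1] + B[1][1] = 3 + 5 = 8) = 1 (attained at k = 0)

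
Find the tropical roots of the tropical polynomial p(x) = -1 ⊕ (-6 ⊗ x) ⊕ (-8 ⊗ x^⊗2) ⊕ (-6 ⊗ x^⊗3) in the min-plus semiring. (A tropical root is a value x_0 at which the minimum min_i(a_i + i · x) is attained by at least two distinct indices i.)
Roots: {-2, 2, 5}

Each tropical root is a break point of the lower envelope of the lines y = a_i + i · x (there are 4 lines, with slopes 0, 1, ..., 3). Only the lines that attain the minimum somewhere contribute to roots; other lines are dominated. Here the surviving (envelope) indices are i = 3, i = 2, i = 1, i = 0.
Intersections between consecutive envelope lines give the roots: for adjacent envelope indices i < j the intersection is x = (a_i − a_j) / (j − i). Reading off the sorted break points: {-2, 2, 5}.
Verification: at each break x_0, at least two indices attain the minimum of min_i(a_i + i · x_0).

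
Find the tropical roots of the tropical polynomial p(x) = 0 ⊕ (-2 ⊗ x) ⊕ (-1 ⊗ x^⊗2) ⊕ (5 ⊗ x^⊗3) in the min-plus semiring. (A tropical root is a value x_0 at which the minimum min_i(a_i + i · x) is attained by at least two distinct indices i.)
Roots: {-6, -1, 2}

Each tropical root is a break point of the lower envelope of the lines y = a_i + i · x (there are 4 lines, with slopes 0, 1, ..., 3). Only the lines that attain the minimum somewhere contribute to roots; other lines are dominated. Here the surviving (envelope) indices are i = 3, i = 2, i = 1, i = 0.
Intersections between consecutive envelope lines give the roots: for adjacent envelope indices i < j the intersection is x = (a_i − a_j) / (j − i). Reading off the sorted break points: {-6, -1, 2}.
Verification: at each break x_0, at least two indices attain the minimum of min_i(a_i + i · x_0).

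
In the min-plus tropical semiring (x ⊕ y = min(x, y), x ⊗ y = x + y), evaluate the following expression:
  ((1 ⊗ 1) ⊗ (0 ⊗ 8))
((1 ⊗ 1) ⊗ (0 ⊗ 8)) = 10

Expand innermost to outermost. Recall ⊕ takes the minimum of its arguments and ⊗ takes their sum. Working out the expression ((1 ⊗ 1) ⊗ (0 ⊗ 8)) gives 10.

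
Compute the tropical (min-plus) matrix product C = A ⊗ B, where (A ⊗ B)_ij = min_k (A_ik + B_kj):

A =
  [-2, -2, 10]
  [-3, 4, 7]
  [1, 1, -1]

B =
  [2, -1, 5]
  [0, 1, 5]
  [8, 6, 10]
A ⊗ B =
  [-2, -3, 3]
  [-1, -4, 2]
  [1, 0, 6]

Apply the min-plus product entry-by-entry:
  C[0][0] = min over k of (A[0][0] + B[0][0] = -2 + 2 = 0, A[0][1] + B[1][0] = -2 + 0 = -2, A[0][2] + B[2][0] = 10 + 8 = 18) = -2 (attained at k = 1)
  C[0][1] = min over k of (A[0][0] + B[0][1] = -2 + -1 = -3, A[0][1] + B[1][1] = -2 + 1 = -1, A[0][2] + B[2][1] = 10 + 6 = 16) = -3 (attained at k = 0)
  C[0][2] = min over k of (A[0][0] + B[0][2] = -2 + 5 = 3, A[0][1] + B[1][2] = -2 + 5 = 3, A[0][2] + B[2][2] = 10 + 10 = 20) = 3 (attained at k = 0)
  C[1][0] = min over k of (A[1][0] + B[0][0] = -3 + 2 = -1, A[1][1] + B[1][0] = 4 + 0 = 4, A[1][2] + B[2][0] = 7 + 8 = 15) = -1 (attained at k = 0)
  C[1][1] = min over k of (A[1][0] + B[0][1] = -3 + -1 = -4, A[1][1] + B[1][1] = 4 + 1 = 5, A[1][2] + B[2][1] = 7 + 6 = 13) = -4 (attained at k = 0)
  C[1][2] = min over k of (A[1][0] + B[0][2] = -3 + 5 = 2, A[1][1] + B[1][2] = 4 + 5 = 9, A[1][2] + B[2][2] = 7 + 10 = 17) = 2 (attained at k = 0)
  C[2][0] = min over k of (A[2][0] + B[0][0] = 1 + 2 = 3, A[2][1] + B[1][0] = 1 + 0 = 1, A[2][2] + B[2][0] = -1 + 8 = 7) = 1 (attained at k = 1)
  C[2][1] = min over k of (A[2][0] + B[0][1] = 1 + -1 = 0, A[2][1] + B[1][1] = 1 + 1 = 2, A[2][2] + B[2][1] = -1 + 6 = 5) = 0 (attained at k = 0)
  C[2][2] = min over k of (A[2][0] + B[0][2] = 1 + 5 = 6, A[2][1] + B[1][2] = 1 + 5 = 6, A[2][2] + B[2][2] = -1 + 10 = 9) = 6 (attained at k = 0)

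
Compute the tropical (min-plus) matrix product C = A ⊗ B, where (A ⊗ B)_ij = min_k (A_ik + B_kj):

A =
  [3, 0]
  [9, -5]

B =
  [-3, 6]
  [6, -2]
A ⊗ B =
  [0, -2]
  [1, -7]

Apply the min-plus product entry-by-entry:
  C[0][0] = min over k of (A[0][0] + B[0][0] = 3 + -3 = 0, A[0][1] + B[1][0] = 0 + 6 = 6) = 0 (attained at k = 0)
  C[0][1] = min over k of (A[0][0] + B[0][1] = 3 + 6 = 9, A[0][1] + B[1][1] = 0 + -2 = -2) = -2 (attained at k = 1)
  C[1][0] = min over k of (A[1][0] + B[0][0] = 9 + -3 = 6, A[1][1] + B[1][0] = -5 + 6 = 1) = 1 (attained at k = 1)
  C[1][1] = min over k of (A[1][0] + B[0][1] = 9 + 6 = 15, A[1][1] + B[1][1] = -5 + -2 = -7) = -7 (attained at k = 1)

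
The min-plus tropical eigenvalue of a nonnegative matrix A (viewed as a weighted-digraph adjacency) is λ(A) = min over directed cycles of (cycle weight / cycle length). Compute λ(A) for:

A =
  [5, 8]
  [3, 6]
λ(A) = 5

Enumerate directed cycles and compute their means (weight / length). Sample:
  cycle 0 → 0: weight = 5, length = 1, mean = 5/1 ≈ 5.000
  cycle 1 → 1: weight = 6, length = 1, mean = 6/1 ≈ 6.000
  cycle 0 → 1 → 0: weight = 11, length = 2, mean = 11/2 ≈ 5.500
  cycle 1 → 0 → 1: weight = 11, length = 2, mean = 11/2 ≈ 5.500
Minimum mean = 5.000, attained e.g. along the cycle 0 → 0 with weight 5 and length 1. So λ(A) = 5/1 = 5.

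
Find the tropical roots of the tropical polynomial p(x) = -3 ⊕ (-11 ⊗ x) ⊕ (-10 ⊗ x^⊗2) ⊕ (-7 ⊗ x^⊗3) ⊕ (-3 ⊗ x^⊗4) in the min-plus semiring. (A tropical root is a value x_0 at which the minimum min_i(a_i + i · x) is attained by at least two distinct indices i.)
Roots: {-4, -3, -1, 8}

Each tropical root is a break point of the lower envelope of the lines y = a_i + i · x (there are 5 lines, with slopes 0, 1, ..., 4). Only the lines that attain the minimum somewhere contribute to roots; other lines are dominated. Here the surviving (envelope) indices are i = 4, i = 3, i = 2, i = 1, i = 0.
Intersections between consecutive envelope lines give the roots: for adjacent envelope indices i < j the intersection is x = (a_i − a_j) / (j − i). Reading off the sorted break points: {-4, -3, -1, 8}.
Verification: at each break x_0, at least two indices attain the minimum of min_i(a_i + i · x_0).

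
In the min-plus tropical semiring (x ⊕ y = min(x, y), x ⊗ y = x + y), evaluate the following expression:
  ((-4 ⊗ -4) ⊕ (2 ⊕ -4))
((-4 ⊗ -4) ⊕ (2 ⊕ -4)) = -8

Expand innermost to outermost. Recall ⊕ takes the minimum of its arguments and ⊗ takes their sum. Working out the expression ((-4 ⊗ -4) ⊕ (2 ⊕ -4)) gives -8.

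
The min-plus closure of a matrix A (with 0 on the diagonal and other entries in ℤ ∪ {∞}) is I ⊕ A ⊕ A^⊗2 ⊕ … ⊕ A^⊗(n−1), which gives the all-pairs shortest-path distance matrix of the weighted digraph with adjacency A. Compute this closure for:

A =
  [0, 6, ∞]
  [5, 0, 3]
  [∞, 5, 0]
Closure =
  [0, 6, 9]
  [5, 0, 3]
  [10, 5, 0]

This is the Floyd-Warshall all-pairs shortest-path computation. For each intermediate vertex k = 0, 1, …, 2, update dist[i][j] ← min(dist[i][j], dist[i][k] + dist[k][j]). The final matrix gives, for each (i, j), the minimum total weight of any directed path from i to j (possibly empty when i = j).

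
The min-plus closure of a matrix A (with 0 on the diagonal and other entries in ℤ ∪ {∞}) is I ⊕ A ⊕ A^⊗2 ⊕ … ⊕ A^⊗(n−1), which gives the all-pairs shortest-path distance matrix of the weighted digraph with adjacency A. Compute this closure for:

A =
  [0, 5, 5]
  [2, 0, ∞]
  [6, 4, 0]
Closure =
  [0, 5, 5]
  [2, 0, 7]
  [6, 4, 0]

This is the Floyd-Warshall all-pairs shortest-path computation. For each intermediate vertex k = 0, 1, …, 2, update dist[i][j] ← min(dist[i][j], dist[i][k] + dist[k][j]). The final matrix gives, for each (i, j), the minimum total weight of any directed path from i to j (possibly empty when i = j).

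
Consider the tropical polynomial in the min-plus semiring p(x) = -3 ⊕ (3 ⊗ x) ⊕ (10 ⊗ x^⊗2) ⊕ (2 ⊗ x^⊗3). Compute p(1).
p(1) = -3

A tropical monomial a ⊗ x^⊗i evaluates to a + i · x. Evaluating each term at x = 1:
  Term 0 contributes -3 + 0 · 1 = -3
  Term 1 contributes 3 + 1 · 1 = 4
  Term 2 contributes 10 + 2 · 1 = 12
  Term 3 contributes 2 + 3 · 1 = 5
p(1) = ⊕ of these = min[-3, 4, 12, 5] = -3.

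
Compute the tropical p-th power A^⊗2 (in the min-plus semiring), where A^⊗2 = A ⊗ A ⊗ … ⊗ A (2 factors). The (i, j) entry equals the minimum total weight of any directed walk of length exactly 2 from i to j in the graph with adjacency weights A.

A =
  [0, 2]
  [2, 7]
A^⊗2 =
  [0, 2]
  [2, 4]

Each entry (A^⊗2)_ij equals the minimum over all length-2 walks i = v_0 → v_1 → … → v_2 = j of Σ_t A[v_t][v_{t+1}]. For example, for (i, j) = (0, 1) we minimise over 2 possible intermediate vertex sequences; the minimum is 2, attained along the walk 0 → 0 → 1.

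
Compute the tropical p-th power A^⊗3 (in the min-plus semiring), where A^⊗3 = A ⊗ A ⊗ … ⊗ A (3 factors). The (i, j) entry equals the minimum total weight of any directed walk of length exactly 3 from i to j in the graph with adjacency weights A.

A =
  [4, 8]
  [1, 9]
A^⊗3 =
  [12, 16]
  [9, 13]

Each entry (A^⊗3)_ij equals the minimum over all length-3 walks i = v_0 → v_1 → … → v_3 = j of Σ_t A[v_t][v_{t+1}]. For example, for (i, j) = (0, 1) we minimise over 4 possible intermediate vertex sequences; the minimum is 16, attained along the walk 0 → 0 → 0 → 1.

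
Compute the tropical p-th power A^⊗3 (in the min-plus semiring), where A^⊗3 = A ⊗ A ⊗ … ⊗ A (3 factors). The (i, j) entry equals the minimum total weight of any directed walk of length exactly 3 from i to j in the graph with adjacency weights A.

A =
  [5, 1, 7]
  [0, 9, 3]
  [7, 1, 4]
A^⊗3 =
  [6, 2, 8]
  [1, 6, 4]
  [5, 2, 8]

Each entry (A^⊗3)_ij equals the minimum over all length-3 walks i = v_0 → v_1 → … → v_3 = j of Σ_t A[v_t][v_{t+1}]. For example, for (i, j) = (0, 2) we minimise over 9 possible intermediate vertex sequences; the minimum is 8, attained along the walk 0 → 1 → 0 → 2.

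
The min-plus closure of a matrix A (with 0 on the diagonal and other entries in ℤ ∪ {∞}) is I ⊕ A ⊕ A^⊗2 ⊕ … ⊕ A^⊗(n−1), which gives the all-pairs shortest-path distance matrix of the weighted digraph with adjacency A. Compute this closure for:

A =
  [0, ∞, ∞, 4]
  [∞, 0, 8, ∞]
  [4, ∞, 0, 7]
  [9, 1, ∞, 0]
Closure =
  [0, 5, 13, 4]
  [12, 0, 8, 15]
  [4, 8, 0, 7]
  [9, 1, 9, 0]

This is the Floyd-Warshall all-pairs shortest-path computation. For each intermediate vertex k = 0, 1, …, 3, update dist[i][j] ← min(dist[i][j], dist[i][k] + dist[k][j]). The final matrix gives, for each (i, j), the minimum total weight of any directed path from i to j (possibly empty when i = j).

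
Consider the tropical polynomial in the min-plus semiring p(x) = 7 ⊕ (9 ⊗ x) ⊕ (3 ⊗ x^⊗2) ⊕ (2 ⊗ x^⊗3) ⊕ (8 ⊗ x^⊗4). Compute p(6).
p(6) = 7

A tropical monomial a ⊗ x^⊗i evaluates to a + i · x. Evaluating each term at x = 6:
  Term 0 contributes 7 + 0 · 6 = 7
  Term 1 contributes 9 + 1 · 6 = 15
  Term 2 contributes 3 + 2 · 6 = 15
  Term 3 contributes 2 + 3 · 6 = 20
  Term 4 contributes 8 + 4 · 6 = 32
p(6) = ⊕ of these = min[7, 15, 15, 20, 32] = 7.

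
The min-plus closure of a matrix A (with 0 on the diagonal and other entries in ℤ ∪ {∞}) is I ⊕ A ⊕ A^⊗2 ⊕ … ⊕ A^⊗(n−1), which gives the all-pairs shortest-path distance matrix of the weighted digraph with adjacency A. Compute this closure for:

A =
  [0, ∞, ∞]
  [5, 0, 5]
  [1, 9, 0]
Closure =
  [0, ∞, ∞]
  [5, 0, 5]
  [1, 9, 0]

This is the Floyd-Warshall all-pairs shortest-path computation. For each intermediate vertex k = 0, 1, …, 2, update dist[i][j] ← min(dist[i][j], dist[i][k] + dist[k][j]). The final matrix gives, for each (i, j), the minimum total weight of any directed path from i to j (possibly empty when i = j).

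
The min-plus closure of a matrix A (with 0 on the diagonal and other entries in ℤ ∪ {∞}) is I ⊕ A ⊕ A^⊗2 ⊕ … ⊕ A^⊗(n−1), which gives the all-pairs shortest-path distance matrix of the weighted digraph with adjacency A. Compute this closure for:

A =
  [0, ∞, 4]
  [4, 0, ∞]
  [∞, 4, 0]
Closure =
  [0, 8, 4]
  [4, 0, 8]
  [8, 4, 0]

This is the Floyd-Warshall all-pairs shortest-path computation. For each intermediate vertex k = 0, 1, …, 2, update dist[i][j] ← min(dist[i][j], dist[i][k] + dist[k][j]). The final matrix gives, for each (i, j), the minimum total weight of any directed path from i to j (possibly empty when i = j).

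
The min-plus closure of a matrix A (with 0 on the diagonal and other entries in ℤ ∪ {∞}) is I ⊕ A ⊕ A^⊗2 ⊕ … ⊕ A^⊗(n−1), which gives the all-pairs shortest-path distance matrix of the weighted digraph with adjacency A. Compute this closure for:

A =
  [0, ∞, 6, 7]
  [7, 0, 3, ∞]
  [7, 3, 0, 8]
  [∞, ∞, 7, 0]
Closure =
  [0, 9, 6, 7]
  [7, 0, 3, 11]
  [7, 3, 0, 8]
  [14, 10, 7, 0]

This is the Floyd-Warshall all-pairs shortest-path computation. For each intermediate vertex k = 0, 1, …, 3, update dist[i][j] ← min(dist[i][j], dist[i][k] + dist[k][j]). The final matrix gives, for each (i, j), the minimum total weight of any directed path from i to j (possibly empty when i = j).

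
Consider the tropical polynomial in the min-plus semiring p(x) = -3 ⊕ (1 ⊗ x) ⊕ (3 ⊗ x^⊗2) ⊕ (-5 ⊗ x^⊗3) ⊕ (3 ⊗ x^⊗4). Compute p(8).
p(8) = -3

A tropical monomial a ⊗ x^⊗i evaluates to a + i · x. Evaluating each term at x = 8:
  Term 0 contributes -3 + 0 · 8 = -3
  Term 1 contributes 1 + 1 · 8 = 9
  Term 2 contributes 3 + 2 · 8 = 19
  Term 3 contributes -5 + 3 · 8 = 19
  Term 4 contributes 3 + 4 · 8 = 35
p(8) = ⊕ of these = min[-3, 9, 19, 19, 35] = -3.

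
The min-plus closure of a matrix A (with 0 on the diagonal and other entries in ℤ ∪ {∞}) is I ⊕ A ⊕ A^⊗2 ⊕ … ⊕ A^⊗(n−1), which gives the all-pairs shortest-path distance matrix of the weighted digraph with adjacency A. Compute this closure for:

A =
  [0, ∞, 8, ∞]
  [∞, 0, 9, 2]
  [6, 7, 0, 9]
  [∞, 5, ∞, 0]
Closure =
  [0, 15, 8, 17]
  [15, 0, 9, 2]
  [6, 7, 0, 9]
  [20, 5, 14, 0]

This is the Floyd-Warshall all-pairs shortest-path computation. For each intermediate vertex k = 0, 1, …, 3, update dist[i][j] ← min(dist[i][j], dist[i][k] + dist[k][j]). The final matrix gives, for each (i, j), the minimum total weight of any directed path from i to j (possibly empty when i = j).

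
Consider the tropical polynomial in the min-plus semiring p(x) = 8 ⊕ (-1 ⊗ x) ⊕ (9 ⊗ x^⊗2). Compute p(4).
p(4) = 3

A tropical monomial a ⊗ x^⊗i evaluates to a + i · x. Evaluating each term at x = 4:
  Term 0 contributes 8 + 0 · 4 = 8
  Term 1 contributes -1 + 1 · 4 = 3
  Term 2 contributes 9 + 2 · 4 = 17
p(4) = ⊕ of these = min[8, 3, 17] = 3.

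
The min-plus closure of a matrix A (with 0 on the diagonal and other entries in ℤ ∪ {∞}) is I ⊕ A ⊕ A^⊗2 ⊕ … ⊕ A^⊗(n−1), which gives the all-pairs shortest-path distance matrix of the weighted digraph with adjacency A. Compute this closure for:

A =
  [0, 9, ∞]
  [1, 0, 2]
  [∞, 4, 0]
Closure =
  [0, 9, 11]
  [1, 0, 2]
  [5, 4, 0]

This is the Floyd-Warshall all-pairs shortest-path computation. For each intermediate vertex k = 0, 1, …, 2, update dist[i][j] ← min(dist[i][j], dist[i][k] + dist[k][j]). The final matrix gives, for each (i, j), the minimum total weight of any directed path from i to j (possibly empty when i = j).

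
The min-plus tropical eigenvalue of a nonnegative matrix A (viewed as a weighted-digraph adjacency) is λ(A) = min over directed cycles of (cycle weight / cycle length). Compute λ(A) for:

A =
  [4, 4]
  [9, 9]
λ(A) = 4

Enumerate directed cycles and compute their means (weight / length). Sample:
  cycle 0 → 0: weight = 4, length = 1, mean = 4/1 ≈ 4.000
  cycle 1 → 1: weight = 9, length = 1, mean = 9/1 ≈ 9.000
  cycle 0 → 1 → 0: weight = 13, length = 2, mean = 13/2 ≈ 6.500
  cycle 1 → 0 → 1: weight = 13, length = 2, mean = 13/2 ≈ 6.500
Minimum mean = 4.000, attained e.g. along the cycle 0 → 0 with weight 4 and length 1. So λ(A) = 4/1 = 4.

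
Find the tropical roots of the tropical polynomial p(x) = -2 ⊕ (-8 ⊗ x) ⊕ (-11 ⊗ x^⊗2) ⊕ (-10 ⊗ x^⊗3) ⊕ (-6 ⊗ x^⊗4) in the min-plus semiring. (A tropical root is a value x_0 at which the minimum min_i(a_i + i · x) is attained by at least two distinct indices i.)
Roots: {-4, -1, 3, 6}

Each tropical root is a break point of the lower envelope of the lines y = a_i + i · x (there are 5 lines, with slopes 0, 1, ..., 4). Only the lines that attain the minimum somewhere contribute to roots; other lines are dominated. Here the surviving (envelope) indices are i = 4, i = 3, i = 2, i = 1, i = 0.
Intersections between consecutive envelope lines give the roots: for adjacent envelope indices i < j the intersection is x = (a_i − a_j) / (j − i). Reading off the sorted break points: {-4, -1, 3, 6}.
Verification: at each break x_0, at least two indices attain the minimum of min_i(a_i + i · x_0).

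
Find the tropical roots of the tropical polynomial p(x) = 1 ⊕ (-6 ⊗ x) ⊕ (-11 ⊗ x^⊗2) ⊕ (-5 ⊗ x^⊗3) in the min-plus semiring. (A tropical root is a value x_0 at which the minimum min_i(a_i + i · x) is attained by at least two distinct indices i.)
Roots: {-6, 5, 7}

Each tropical root is a break point of the lower envelope of the lines y = a_i + i · x (there are 4 lines, with slopes 0, 1, ..., 3). Only the lines that attain the minimum somewhere contribute to roots; other lines are dominated. Here the surviving (envelope) indices are i = 3, i = 2, i = 1, i = 0.
Intersections between consecutive envelope lines give the roots: for adjacent envelope indices i < j the intersection is x = (a_i − a_j) / (j − i). Reading off the sorted break points: {-6, 5, 7}.
Verification: at each break x_0, at least two indices attain the minimum of min_i(a_i + i · x_0).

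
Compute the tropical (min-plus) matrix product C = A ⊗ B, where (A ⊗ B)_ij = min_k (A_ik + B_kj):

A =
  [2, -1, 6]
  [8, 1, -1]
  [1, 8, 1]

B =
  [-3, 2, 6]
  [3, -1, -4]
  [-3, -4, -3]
A ⊗ B =
  [-1, -2, -5]
  [-4, -5, -4]
  [-2, -3, -2]

Apply the min-plus product entry-by-entry:
  C[0][0] = min over k of (A[0][0] + B[0][0] = 2 + -3 = -1, A[0][1] + B[1][0] = -1 + 3 = 2, A[0][2] + B[2][0] = 6 + -3 = 3) = -1 (attained at k = 0)
  C[0][1] = min over k of (A[0][0] + B[0][1] = 2 + 2 = 4, A[0][1] + B[1][1] = -1 + -1 = -2, A[0][2] + B[2][1] = 6 + -4 = 2) = -2 (attained at k = 1)
  C[0][2] = min over k of (A[0][0] + B[0][2] = 2 + 6 = 8, A[0][1] + B[1][2] = -1 + -4 = -5, A[0][2] + B[2][2] = 6 + -3 = 3) = -5 (attained at k = 1)
  C[1][0] = min over k of (A[1][0] + B[0][0] = 8 + -3 = 5, A[1][1] + B[1][0] = 1 + 3 = 4, A[1][2] + B[2][0] = -1 + -3 = -4) = -4 (attained at k = 2)
  C[1][1] = min over k of (A[1][0] + B[0][1] = 8 + 2 = 10, A[1][1] + B[1][1] = 1 + -1 = 0, A[1][2] + B[2][1] = -1 + -4 = -5) = -5 (attained at k = 2)
  C[1][2] = min over k of (A[1][0] + B[0][2] = 8 + 6 = 14, A[1][1] + B[1][2] = 1 + -4 = -3, A[1][2] + B[2][2] = -1 + -3 = -4) = -4 (attained at k = 2)
  C[2][0] = min over k of (A[2][0] + B[0][0] = 1 + -3 = -2, A[2][1] + B[1][0] = 8 + 3 = 11, A[2][2] + B[2][0] = 1 + -3 = -2) = -2 (attained at k = 0)
  C[2][1] = min over k of (A[2][0] + B[0][1] = 1 + 2 = 3, A[2][1] + B[1][1] = 8 + -1 = 7, A[2][2] + B[2][1] = 1 + -4 = -3) = -3 (attained at k = 2)
  C[2][2] = min over k of (A[2][0] + B[0][2] = 1 + 6 = 7, A[2][1] + B[1][2] = 8 + -4 = 4, A[2][2] + B[2][2] = 1 + -3 = -2) = -2 (attained at k = 2)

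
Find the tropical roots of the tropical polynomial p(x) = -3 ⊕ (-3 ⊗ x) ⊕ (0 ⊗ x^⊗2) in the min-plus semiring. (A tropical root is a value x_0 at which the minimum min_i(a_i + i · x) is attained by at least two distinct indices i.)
Roots: {-3, 0}

Each tropical root is a break point of the lower envelope of the lines y = a_i + i · x (there are 3 lines, with slopes 0, 1, ..., 2). Only the lines that attain the minimum somewhere contribute to roots; other lines are dominated. Here the surviving (envelope) indices are i = 2, i = 1, i = 0.
Intersections between consecutive envelope lines give the roots: for adjacent envelope indices i < j the intersection is x = (a_i − a_j) / (j − i). Reading off the sorted break points: {-3, 0}.
Verification: at each break x_0, at least two indices attain the minimum of min_i(a_i + i · x_0).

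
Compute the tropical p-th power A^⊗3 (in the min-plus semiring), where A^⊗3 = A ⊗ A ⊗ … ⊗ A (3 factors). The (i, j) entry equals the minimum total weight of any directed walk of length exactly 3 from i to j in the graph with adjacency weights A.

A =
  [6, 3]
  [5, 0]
A^⊗3 =
  [8, 3]
  [5, 0]

Each entry (A^⊗3)_ij equals the minimum over all length-3 walks i = v_0 → v_1 → … → v_3 = j of Σ_t A[v_t][v_{t+1}]. For example, for (i, j) = (0, 1) we minimise over 4 possible intermediate vertex sequences; the minimum is 3, attained along the walk 0 → 1 → 1 → 1.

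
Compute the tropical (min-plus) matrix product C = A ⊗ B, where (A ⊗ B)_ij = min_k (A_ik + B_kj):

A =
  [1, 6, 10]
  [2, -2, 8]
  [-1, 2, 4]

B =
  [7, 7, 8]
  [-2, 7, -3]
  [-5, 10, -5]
A ⊗ B =
  [4, 8, 3]
  [-4, 5, -5]
  [-1, 6, -1]

Apply the min-plus product entry-by-entry:
  C[0][0] = min over k of (A[0][0] + B[0][0] = 1 + 7 = 8, A[0][1] + B[1][0] = 6 + -2 = 4, A[0][2] + B[2][0] = 10 + -5 = 5) = 4 (attained at k = 1)
  C[0][1] = min over k of (A[0][0] + B[0][1] = 1 + 7 = 8, A[0][1] + B[1][1] = 6 + 7 = 13, A[0][2] + B[2][1] = 10 + 10 = 20) = 8 (attained at k = 0)
  C[0][2] = min over k of (A[0][0] + B[0][2] = 1 + 8 = 9, A[0][1] + B[1][2] = 6 + -3 = 3, A[0][2] + B[2][2] = 10 + -5 = 5) = 3 (attained at k = 1)
  C[1][0] = min over k of (A[1][0] + B[0][0] = 2 + 7 = 9, A[1][1] + B[1][0] = -2 + -2 = -4, A[1][2] + B[2][0] = 8 + -5 = 3) = -4 (attained at k = 1)
  C[1][1] = min over k of (A[1][0] + B[0][1] = 2 + 7 = 9, A[1][1] + B[1][1] = -2 + 7 = 5, A[1][2] + B[2][1] = 8 + 10 = 18) = 5 (attained at k = 1)
  C[1][2] = min over k of (A[1][0] + B[0][2] = 2 + 8 = 10, A[1][1] + B[1][2] = -2 + -3 = -5, A[1][2] + B[2][2] = 8 + -5 = 3) = -5 (attained at k = 1)
  C[2][0] = min over k of (A[2][0] + B[0][0] = -1 + 7 = 6, A[2][1] + B[1][0] = 2 + -2 = 0, A[2][2] + B[2][0] = 4 + -5 = -1) = -1 (attained at k = 2)
  C[2][1] = min over k of (A[2][0] + B[0][1] = -1 + 7 = 6, A[2][1] + B[1][1] = 2 + 7 = 9, A[2][2] + B[2][1] = 4 + 10 = 14) = 6 (attained at k = 0)
  C[2][2] = min over k of (A[2][0] + B[0][2] = -1 + 8 = 7, A[2][1] + B[1][2] = 2 + -3 = -1, A[2][2] + B[2][2] = 4 + -5 = -1) = -1 (attained at k = 1)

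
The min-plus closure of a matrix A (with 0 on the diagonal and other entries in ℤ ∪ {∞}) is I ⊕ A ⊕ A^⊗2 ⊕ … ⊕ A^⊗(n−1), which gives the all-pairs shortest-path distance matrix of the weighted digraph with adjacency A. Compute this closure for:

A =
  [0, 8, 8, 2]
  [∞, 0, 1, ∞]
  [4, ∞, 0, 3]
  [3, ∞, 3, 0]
Closure =
  [0, 8, 5, 2]
  [5, 0, 1, 4]
  [4, 12, 0, 3]
  [3, 11, 3, 0]

This is the Floyd-Warshall all-pairs shortest-path computation. For each intermediate vertex k = 0, 1, …, 3, update dist[i][j] ← min(dist[i][j], dist[i][k] + dist[k][j]). The final matrix gives, for each (i, j), the minimum total weight of any directed path from i to j (possibly empty when i = j).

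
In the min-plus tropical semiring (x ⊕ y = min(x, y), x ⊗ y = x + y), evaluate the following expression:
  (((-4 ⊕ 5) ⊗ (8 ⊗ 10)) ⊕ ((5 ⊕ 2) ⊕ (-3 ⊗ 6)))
(((-4 ⊕ 5) ⊗ (8 ⊗ 10)) ⊕ ((5 ⊕ 2) ⊕ (-3 ⊗ 6))) = 2

Expand innermost to outermost. Recall ⊕ takes the minimum of its arguments and ⊗ takes their sum. Working out the expression (((-4 ⊕ 5) ⊗ (8 ⊗ 10)) ⊕ ((5 ⊕ 2) ⊕ (-3 ⊗ 6))) gives 2.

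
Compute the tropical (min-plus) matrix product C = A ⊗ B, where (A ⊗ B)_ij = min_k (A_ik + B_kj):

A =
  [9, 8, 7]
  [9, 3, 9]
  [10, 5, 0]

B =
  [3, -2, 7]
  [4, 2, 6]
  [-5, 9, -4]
A ⊗ B =
  [2, 7, 3]
  [4, 5, 5]
  [-5, 7, -4]

Apply the min-plus product entry-by-entry:
  C[0][0] = min over k of (A[0][0] + B[0][0] = 9 + 3 = 12, A[0][1] + B[1][0] = 8 + 4 = 12, A[0][2] + B[2][0] = 7 + -5 = 2) = 2 (attained at k = 2)
  C[0][1] = min over k of (A[0][0] + B[0][1] = 9 + -2 = 7, A[0][1] + B[1][1] = 8 + 2 = 10, A[0][2] + B[2][1] = 7 + 9 = 16) = 7 (attained at k = 0)
  C[0][2] = min over k of (A[0][0] + B[0][2] = 9 + 7 = 16, A[0][1] + B[1][2] = 8 + 6 = 14, A[0][2] + B[2][2] = 7 + -4 = 3) = 3 (attained at k = 2)
  C[1][0] = min over k of (A[1][0] + B[0][0] = 9 + 3 = 12, A[1][1] + B[1][0] = 3 + 4 = 7, A[1][2] + B[2][0] = 9 + -5 = 4) = 4 (attained at k = 2)
  C[1][1] = min over k of (A[1][0] + B[0][1] = 9 + -2 = 7, A[1][1] + B[1][1] = 3 + 2 = 5, A[1][2] + B[2][1] = 9 + 9 = 18) = 5 (attained at k = 1)
  C[1][2] = min over k of (A[1][0] + B[0][2] = 9 + 7 = 16, A[1][1] + B[1][2] = 3 + 6 = 9, A[1][2] + B[2][2] = 9 + -4 = 5) = 5 (attained at k = 2)
  C[2][0] = min over k of (A[2][0] + B[0][0] = 10 + 3 = 13, A[2][1] + B[1][0] = 5 + 4 = 9, A[2][2] + B[2][0] = 0 + -5 = -5) = -5 (attained at k = 2)
  C[2][1] = min over k of (A[2][0] + B[0][1] = 10 + -2 = 8, A[2][1] + B[1][1] = 5 + 2 = 7, A[2][2] + B[2][1] = 0 + 9 = 9) = 7 (attained at k = 1)
  C[2][2] = min over k of (A[2][0] + B[0][2] = 10 + 7 = 17, A[2][1] + B[1][2] = 5 + 6 = 11, A[2][2] + B[2][2] = 0 + -4 = -4) = -4 (attained at k = 2)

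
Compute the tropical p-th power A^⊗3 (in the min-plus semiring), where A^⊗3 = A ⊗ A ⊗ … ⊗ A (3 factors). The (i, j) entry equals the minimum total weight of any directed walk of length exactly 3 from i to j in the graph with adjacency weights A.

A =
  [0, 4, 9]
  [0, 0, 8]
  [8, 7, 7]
A^⊗3 =
  [0, 4, 9]
  [0, 0, 8]
  [7, 7, 15]

Each entry (A^⊗3)_ij equals the minimum over all length-3 walks i = v_0 → v_1 → … → v_3 = j of Σ_t A[v_t][v_{t+1}]. For example, for (i, j) = (0, 2) we minimise over 9 possible intermediate vertex sequences; the minimum is 9, attained along the walk 0 → 0 → 0 → 2.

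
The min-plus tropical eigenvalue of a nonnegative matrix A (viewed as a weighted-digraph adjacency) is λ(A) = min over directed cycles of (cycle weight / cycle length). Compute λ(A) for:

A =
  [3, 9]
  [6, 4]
λ(A) = 3

Enumerate directed cycles and compute their means (weight / length). Sample:
  cycle 0 → 0: weight = 3, length = 1, mean = 3/1 ≈ 3.000
  cycle 1 → 1: weight = 4, length = 1, mean = 4/1 ≈ 4.000
  cycle 0 → 1 → 0: weight = 15, length = 2, mean = 15/2 ≈ 7.500
  cycle 1 → 0 → 1: weight = 15, length = 2, mean = 15/2 ≈ 7.500
Minimum mean = 3.000, attained e.g. along the cycle 0 → 0 with weight 3 and length 1. So λ(A) = 3/1 = 3.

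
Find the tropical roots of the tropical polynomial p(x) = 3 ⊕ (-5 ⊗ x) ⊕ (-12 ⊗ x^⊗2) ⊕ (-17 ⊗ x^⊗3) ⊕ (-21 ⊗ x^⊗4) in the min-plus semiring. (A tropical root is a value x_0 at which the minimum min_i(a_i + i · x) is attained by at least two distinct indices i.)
Roots: {4, 5, 7, 8}

Each tropical root is a break point of the lower envelope of the lines y = a_i + i · x (there are 5 lines, with slopes 0, 1, ..., 4). Only the lines that attain the minimum somewhere contribute to roots; other lines are dominated. Here the surviving (envelope) indices are i = 4, i = 3, i = 2, i = 1, i = 0.
Intersections between consecutive envelope lines give the roots: for adjacent envelope indices i < j the intersection is x = (a_i − a_j) / (j − i). Reading off the sorted break points: {4, 5, 7, 8}.
Verification: at each break x_0, at least two indices attain the minimum of min_i(a_i + i · x_0).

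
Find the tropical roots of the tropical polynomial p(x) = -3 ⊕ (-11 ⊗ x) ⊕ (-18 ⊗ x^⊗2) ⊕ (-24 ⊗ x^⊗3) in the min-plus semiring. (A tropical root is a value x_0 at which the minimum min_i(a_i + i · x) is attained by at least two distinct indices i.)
Roots: {6, 7, 8}

Each tropical root is a break point of the lower envelope of the lines y = a_i + i · x (there are 4 lines, with slopes 0, 1, ..., 3). Only the lines that attain the minimum somewhere contribute to roots; other lines are dominated. Here the surviving (envelope) indices are i = 3, i = 2, i = 1, i = 0.
Intersections between consecutive envelope lines give the roots: for adjacent envelope indices i < j the intersection is x = (a_i − a_j) / (j − i). Reading off the sorted break points: {6, 7, 8}.
Verification: at each break x_0, at least two indices attain the minimum of min_i(a_i + i · x_0).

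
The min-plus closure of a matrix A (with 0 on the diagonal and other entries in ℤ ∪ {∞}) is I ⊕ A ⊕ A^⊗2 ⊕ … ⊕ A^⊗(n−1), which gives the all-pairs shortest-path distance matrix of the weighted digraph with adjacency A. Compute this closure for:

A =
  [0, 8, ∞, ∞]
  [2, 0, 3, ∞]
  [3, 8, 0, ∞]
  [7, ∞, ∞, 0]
Closure =
  [0, 8, 11, ∞]
  [2, 0, 3, ∞]
  [3, 8, 0, ∞]
  [7, 15, 18, 0]

This is the Floyd-Warshall all-pairs shortest-path computation. For each intermediate vertex k = 0, 1, …, 3, update dist[i][j] ← min(dist[i][j], dist[i][k] + dist[k][j]). The final matrix gives, for each (i, j), the minimum total weight of any directed path from i to j (possibly empty when i = j).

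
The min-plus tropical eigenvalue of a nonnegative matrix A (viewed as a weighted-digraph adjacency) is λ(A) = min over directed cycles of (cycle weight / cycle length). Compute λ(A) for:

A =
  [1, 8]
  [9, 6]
λ(A) = 1

Enumerate directed cycles and compute their means (weight / length). Sample:
  cycle 0 → 0: weight = 1, length = 1, mean = 1/1 ≈ 1.000
  cycle 1 → 1: weight = 6, length = 1, mean = 6/1 ≈ 6.000
  cycle 0 → 1 → 0: weight = 17, length = 2, mean = 17/2 ≈ 8.500
  cycle 1 → 0 → 1: weight = 17, length = 2, mean = 17/2 ≈ 8.500
Minimum mean = 1.000, attained e.g. along the cycle 0 → 0 with weight 1 and length 1. So λ(A) = 1/1 = 1.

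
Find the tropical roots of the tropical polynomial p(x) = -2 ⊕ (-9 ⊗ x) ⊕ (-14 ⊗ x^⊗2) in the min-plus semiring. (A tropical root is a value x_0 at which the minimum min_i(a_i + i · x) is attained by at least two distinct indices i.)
Roots: {5, 7}

Each tropical root is a break point of the lower envelope of the lines y = a_i + i · x (there are 3 lines, with slopes 0, 1, ..., 2). Only the lines that attain the minimum somewhere contribute to roots; other lines are dominated. Here the surviving (envelope) indices are i = 2, i = 1, i = 0.
Intersections between consecutive envelope lines give the roots: for adjacent envelope indices i < j the intersection is x = (a_i − a_j) / (j − i). Reading off the sorted break points: {5, 7}.
Verification: at each break x_0, at least two indices attain the minimum of min_i(a_i + i · x_0).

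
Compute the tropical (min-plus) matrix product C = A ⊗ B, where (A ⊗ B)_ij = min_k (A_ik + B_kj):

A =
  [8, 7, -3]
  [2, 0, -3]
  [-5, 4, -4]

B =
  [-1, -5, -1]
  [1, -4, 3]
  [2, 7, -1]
A ⊗ B =
  [-1, 3, -4]
  [-1, -4, -4]
  [-6, -10, -6]

Apply the min-plus product entry-by-entry:
  C[0][0] = min over k of (A[0][0] + B[0][0] = 8 + -1 = 7, A[0][1] + B[1][0] = 7 + 1 = 8, A[0][2] + B[2][0] = -3 + 2 = -1) = -1 (attained at k = 2)
  C[0][1] = min over k of (A[0][0] + B[0][1] = 8 + -5 = 3, A[0][1] + B[1][1] = 7 + -4 = 3, A[0][2] + B[2][1] = -3 + 7 = 4) = 3 (attained at k = 0)
  C[0][2] = min over k of (A[0][0] + B[0][2] = 8 + -1 = 7, A[0][1] + B[1][2] = 7 + 3 = 10, A[0][2] + B[2][2] = -3 + -1 = -4) = -4 (attained at k = 2)
  C[1][0] = min over k of (A[1][0] + B[0][0] = 2 + -1 = 1, A[1][1] + B[1][0] = 0 + 1 = 1, A[1][2] + B[2][0] = -3 + 2 = -1) = -1 (attained at k = 2)
  C[1][1] = min over k of (A[1][0] + B[0][1] = 2 + -5 = -3, A[1][1] + B[1][1] = 0 + -4 = -4, A[1][2] + B[2][1] = -3 + 7 = 4) = -4 (attained at k = 1)
  C[1][2] = min over k of (A[1][0] + B[0][2] = 2 + -1 = 1, A[1][1] + B[1][2] = 0 + 3 = 3, A[1][2] + B[2][2] = -3 + -1 = -4) = -4 (attained at k = 2)
  C[2][0] = min over k of (A[2][0] + B[0][0] = -5 + -1 = -6, A[2][1] + B[1][0] = 4 + 1 = 5, A[2][2] + B[2][0] = -4 + 2 = -2) = -6 (attained at k = 0)
  C[2][1] = min over k of (A[2][0] + B[0][1] = -5 + -5 = -10, A[2][1] + B[1][1] = 4 + -4 = 0, A[2][2] + B[2][1] = -4 + 7 = 3) = -10 (attained at k = 0)
  C[2][2] = min over k of (A[2][0] + B[0][2] = -5 + -1 = -6, A[2][1] + B[1][2] = 4 + 3 = 7, A[2][2] + B[2][2] = -4 + -1 = -5) = -6 (attained at k = 0)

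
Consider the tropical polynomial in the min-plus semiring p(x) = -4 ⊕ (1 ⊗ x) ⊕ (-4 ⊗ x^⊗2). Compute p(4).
p(4) = -4

A tropical monomial a ⊗ x^⊗i evaluates to a + i · x. Evaluating each term at x = 4:
  Term 0 contributes -4 + 0 · 4 = -4
  Term 1 contributes 1 + 1 · 4 = 5
  Term 2 contributes -4 + 2 · 4 = 4
p(4) = ⊕ of these = min[-4, 5, 4] = -4.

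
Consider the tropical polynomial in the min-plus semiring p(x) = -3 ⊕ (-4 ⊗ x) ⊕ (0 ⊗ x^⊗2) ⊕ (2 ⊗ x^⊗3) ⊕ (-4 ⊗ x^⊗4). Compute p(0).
p(0) = -4

A tropical monomial a ⊗ x^⊗i evaluates to a + i · x. Evaluating each term at x = 0:
  Term 0 contributes -3 + 0 · 0 = -3
  Term 1 contributes -4 + 1 · 0 = -4
  Term 2 contributes 0 + 2 · 0 = 0
  Term 3 contributes 2 + 3 · 0 = 2
  Term 4 contributes -4 + 4 · 0 = -4
p(0) = ⊕ of these = min[-3, -4, 0, 2, -4] = -4.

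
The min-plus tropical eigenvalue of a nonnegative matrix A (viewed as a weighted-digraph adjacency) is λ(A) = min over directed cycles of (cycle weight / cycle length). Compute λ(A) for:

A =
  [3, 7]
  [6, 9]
λ(A) = 3

Enumerate directed cycles and compute their means (weight / length). Sample:
  cycle 0 → 0: weight = 3, length = 1, mean = 3/1 ≈ 3.000
  cycle 1 → 1: weight = 9, length = 1, mean = 9/1 ≈ 9.000
  cycle 0 → 1 → 0: weight = 13, length = 2, mean = 13/2 ≈ 6.500
  cycle 1 → 0 → 1: weight = 13, length = 2, mean = 13/2 ≈ 6.500
Minimum mean = 3.000, attained e.g. along the cycle 0 → 0 with weight 3 and length 1. So λ(A) = 3/1 = 3.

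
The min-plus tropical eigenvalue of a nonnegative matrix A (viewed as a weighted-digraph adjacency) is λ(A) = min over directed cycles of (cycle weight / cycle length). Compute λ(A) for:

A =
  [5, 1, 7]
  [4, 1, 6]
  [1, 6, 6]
λ(A) = 1

Enumerate directed cycles and compute their means (weight / length). Sample:
  cycle 0 → 0: weight = 5, length = 1, mean = 5/1 ≈ 5.000
  cycle 1 → 1: weight = 1, length = 1, mean = 1/1 ≈ 1.000
  cycle 2 → 2: weight = 6, length = 1, mean = 6/1 ≈ 6.000
  cycle 0 → 1 → 0: weight = 5, length = 2, mean = 5/2 ≈ 2.500
  cycle 0 → 2 → 0: weight = 8, length = 2, mean = 8/2 ≈ 4.000
  cycle 1 → 0 → 1: weight = 5, length = 2, mean = 5/2 ≈ 2.500
Minimum mean = 1.000, attained e.g. along the cycle 1 → 1 with weight 1 and length 1. So λ(A) = 1/1 = 1.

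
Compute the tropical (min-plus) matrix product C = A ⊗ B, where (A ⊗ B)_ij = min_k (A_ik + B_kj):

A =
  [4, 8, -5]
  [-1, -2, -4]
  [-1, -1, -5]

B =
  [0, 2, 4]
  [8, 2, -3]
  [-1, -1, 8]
A ⊗ B =
  [-6, -6, 3]
  [-5, -5, -5]
  [-6, -6, -4]

Apply the min-plus product entry-by-entry:
  C[0][0] = min over k of (A[0][0] + B[0][0] = 4 + 0 = 4, A[0][1] + B[1][0] = 8 + 8 = 16, A[0][2] + B[2][0] = -5 + -1 = -6) = -6 (attained at k = 2)
  C[0][1] = min over k of (A[0][0] + B[0][1] = 4 + 2 = 6, A[0][1] + B[1][1] = 8 + 2 = 10, A[0][2] + B[2][1] = -5 + -1 = -6) = -6 (attained at k = 2)
  C[0][2] = min over k of (A[0][0] + B[0][2] = 4 + 4 = 8, A[0][1] + B[1][2] = 8 + -3 = 5, A[0][2] + B[2][2] = -5 + 8 = 3) = 3 (attained at k = 2)
  C[1][0] = min over k of (A[1][0] + B[0][0] = -1 + 0 = -1, A[1][1] + B[1][0] = -2 + 8 = 6, A[1][2] + B[2][0] = -4 + -1 = -5) = -5 (attained at k = 2)
  C[1][1] = min over k of (A[1][0] + B[0][1] = -1 + 2 = 1, A[1][1] + B[1][1] = -2 + 2 = 0, A[1][2] + B[2][1] = -4 + -1 = -5) = -5 (attained at k = 2)
  C[1][2] = min over k of (A[1][0] + B[0][2] = -1 + 4 = 3, A[1][1] + B[1][2] = -2 + -3 = -5, A[1][2] + B[2][2] = -4 + 8 = 4) = -5 (attained at k = 1)
  C[2][0] = min over k of (A[2][0] + B[0][0] = -1 + 0 = -1, A[2][1] + B[1][0] = -1 + 8 = 7, A[2][2] + B[2][0] = -5 + -1 = -6) = -6 (attained at k = 2)
  C[2][1] = min over k of (A[2][0] + B[0][1] = -1 + 2 = 1, A[2][1] + B[1][1] = -1 + 2 = 1, A[2][2] + B[2][1] = -5 + -1 = -6) = -6 (attained at k = 2)
  C[2][2] = min over k of (A[2][0] + B[0][2] = -1 + 4 = 3, A[2][1] + B[1][2] = -1 + -3 = -4, A[2][2] + B[2][2] = -5 + 8 = 3) = -4 (attained at k = 1)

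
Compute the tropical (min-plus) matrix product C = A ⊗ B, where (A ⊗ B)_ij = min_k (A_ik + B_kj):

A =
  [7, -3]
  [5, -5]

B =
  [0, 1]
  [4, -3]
A ⊗ B =
  [1, -6]
  [-1, -8]

Apply the min-plus product entry-by-entry:
  C[0][0] = min over k of (A[0][0] + B[0][0] = 7 + 0 = 7, A[0][1] + B[1][0] = -3 + 4 = 1) = 1 (attained at k = 1)
  C[0][1] = min over k of (A[0][0] + B[0][1] = 7 + 1 = 8, A[0][1] + B[1][1] = -3 + -3 = -6) = -6 (attained at k = 1)
  C[1][0] = min over k of (A[1][0] + B[0][0] = 5 + 0 = 5, A[1][1] + B[1][0] = -5 + 4 = -1) = -1 (attained at k = 1)
  C[1][1] = min over k of (A[1][0] + B[0][1] = 5 + 1 = 6, A[1][1] + B[1][1] = -5 + -3 = -8) = -8 (attained at k = 1)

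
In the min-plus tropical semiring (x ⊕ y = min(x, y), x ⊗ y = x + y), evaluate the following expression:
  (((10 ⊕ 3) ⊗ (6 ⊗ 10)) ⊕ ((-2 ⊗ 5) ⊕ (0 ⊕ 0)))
(((10 ⊕ 3) ⊗ (6 ⊗ 10)) ⊕ ((-2 ⊗ 5) ⊕ (0 ⊕ 0))) = 0

Expand innermost to outermost. Recall ⊕ takes the minimum of its arguments and ⊗ takes their sum. Working out the expression (((10 ⊕ 3) ⊗ (6 ⊗ 10)) ⊕ ((-2 ⊗ 5) ⊕ (0 ⊕ 0))) gives 0.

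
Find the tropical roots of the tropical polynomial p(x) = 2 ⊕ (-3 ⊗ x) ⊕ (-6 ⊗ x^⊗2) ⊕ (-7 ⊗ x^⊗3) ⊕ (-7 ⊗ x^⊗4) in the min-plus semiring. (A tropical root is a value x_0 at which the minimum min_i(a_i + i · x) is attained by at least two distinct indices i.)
Roots: {0, 1, 3, 5}

Each tropical root is a break point of the lower envelope of the lines y = a_i + i · x (there are 5 lines, with slopes 0, 1, ..., 4). Only the lines that attain the minimum somewhere contribute to roots; other lines are dominated. Here the surviving (envelope) indices are i = 4, i = 3, i = 2, i = 1, i = 0.
Intersections between consecutive envelope lines give the roots: for adjacent envelope indices i < j the intersection is x = (a_i − a_j) / (j − i). Reading off the sorted break points: {0, 1, 3, 5}.
Verification: at each break x_0, at least two indices attain the minimum of min_i(a_i + i · x_0).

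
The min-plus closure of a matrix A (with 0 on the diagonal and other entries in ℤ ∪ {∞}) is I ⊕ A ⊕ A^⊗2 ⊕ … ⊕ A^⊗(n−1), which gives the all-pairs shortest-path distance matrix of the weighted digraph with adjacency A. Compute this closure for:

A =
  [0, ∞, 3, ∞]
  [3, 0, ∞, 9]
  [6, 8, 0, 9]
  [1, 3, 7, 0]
Closure =
  [0, 11, 3, 12]
  [3, 0, 6, 9]
  [6, 8, 0, 9]
  [1, 3, 4, 0]

This is the Floyd-Warshall all-pairs shortest-path computation. For each intermediate vertex k = 0, 1, …, 3, update dist[i][j] ← min(dist[i][j], dist[i][k] + dist[k][j]). The final matrix gives, for each (i, j), the minimum total weight of any directed path from i to j (possibly empty when i = j).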